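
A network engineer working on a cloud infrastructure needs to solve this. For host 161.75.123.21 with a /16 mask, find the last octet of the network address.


Given: IP = 161.75.123.21, prefix = /16
Subnet mask = 255.255.0.0
Last octet of IP: 21
Last octet of mask: 0
Network last octet = 21 AND 0 = 0

0


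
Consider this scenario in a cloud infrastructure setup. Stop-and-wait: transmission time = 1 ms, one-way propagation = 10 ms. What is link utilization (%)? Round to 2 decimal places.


Given: Ttrans = 1 ms, Tprop = 10 ms
RTT = 2 * Tprop = 2 * 10 = 20 ms
U = Ttrans / (Ttrans + RTT)
U = 1 / (1 + 20)
U = 1 / 21 = 0.047619
U% = 4.76%

4.76


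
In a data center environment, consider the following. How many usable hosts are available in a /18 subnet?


Given: subnet mask /18
Host bits = 32 - 18 = 14
Total addresses = 2^14 = 16384
Usable hosts = 16384 - 2 (network + broadcast) = 16382

16382


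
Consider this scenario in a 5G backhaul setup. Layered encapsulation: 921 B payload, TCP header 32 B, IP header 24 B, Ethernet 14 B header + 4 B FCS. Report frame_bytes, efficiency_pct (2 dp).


TCP segment = 921 + 32 = 953 B
IP packet = 953 + 24 = 977 B
Ethernet frame = 977 + 14 + 4 = 995 B
Efficiency = app / frame = 921 / 995 = 0.925628 = 92.5628% -> 92.56% (2 dp)

995, 92.56


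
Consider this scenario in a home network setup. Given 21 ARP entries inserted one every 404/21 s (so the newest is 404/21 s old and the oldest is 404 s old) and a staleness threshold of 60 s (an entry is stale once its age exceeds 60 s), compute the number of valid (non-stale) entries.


Ages are k * 404/21 s for k = 1..21 (spacing = 19.2381 s).
Entry k is valid iff k * 404/21 <= 60 iff k <= 21 * 60 / 404 = 3.1188
n_valid = floor(3.1188) = 3
(n_stale = 21 - 3 = 18)

3


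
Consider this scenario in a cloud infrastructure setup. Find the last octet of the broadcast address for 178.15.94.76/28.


Given: IP = 178.15.94.76, prefix = /28
Host bits = 32 - 28 = 4
Network last octet = 76 AND mask = 64
Host part size = 2^4 - 1 = 15
Broadcast last octet = 64 OR 15 = 79

79


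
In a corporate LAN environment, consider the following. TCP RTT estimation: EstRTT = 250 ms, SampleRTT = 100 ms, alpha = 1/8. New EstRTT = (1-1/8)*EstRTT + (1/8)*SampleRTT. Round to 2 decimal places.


Given: EstRTT = 250 ms, SampleRTT = 100 ms, alpha = 1/8
New EstRTT = (1 - alpha) * EstRTT + alpha * SampleRTT
(7/8) * 250 = 218.75
(1/8) * 100 = 12.5
New EstRTT = 218.75 + 12.5 = 231.25 ms -> 231.25 ms (2 dp)

231.25


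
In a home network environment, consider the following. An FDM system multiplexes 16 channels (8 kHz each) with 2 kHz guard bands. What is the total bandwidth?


Given: 16 channels, 8 kHz each, guard = 2 kHz
Channel bandwidth = 16 * 8 = 128 kHz
Guard bands = 15 gaps * 2 kHz = 30 kHz
Total = 128 + 30 = 158 kHz

158


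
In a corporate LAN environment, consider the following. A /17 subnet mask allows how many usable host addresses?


Given: subnet mask /17
Host bits = 32 - 17 = 15
Total addresses = 2^15 = 32768
Usable hosts = 32768 - 2 (network + broadcast) = 32766

32766


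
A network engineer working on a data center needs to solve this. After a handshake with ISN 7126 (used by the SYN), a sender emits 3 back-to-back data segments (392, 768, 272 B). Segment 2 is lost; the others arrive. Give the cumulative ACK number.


SYN uses sequence number 7126; first data byte = ISN + 1 = 7127.
Segment 1: SEQ = 7127, len = 392 B, covers [7127, 7518]
Segment 2: SEQ = 7519, len = 768 B, covers [7519, 8286] [LOST]
Segment 3: SEQ = 8287, len = 272 B, covers [8287, 8558]
In-order data received: bytes [7127, 7518] (segments 1..1).
Segment 2 missing -> gap begins at byte 7519; later segments buffered out of order.
Cumulative ACK = next expected in-order byte = 7127 + 392 = 7519

7519


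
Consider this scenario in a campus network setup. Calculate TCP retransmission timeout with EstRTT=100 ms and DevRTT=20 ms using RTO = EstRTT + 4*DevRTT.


Given: EstRTT = 100 ms, DevRTT = 20 ms
Timeout = EstRTT + 4 * DevRTT
4 * DevRTT = 4 * 20 = 80
Timeout = 100 + 80 = 180 ms

180


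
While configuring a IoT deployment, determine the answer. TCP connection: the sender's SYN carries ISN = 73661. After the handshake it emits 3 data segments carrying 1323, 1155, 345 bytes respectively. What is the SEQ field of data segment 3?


The SYN occupies sequence number ISN = 73661, so the first data byte is ISN + 1 = 73662.
SEQ of data segment i = (ISN + 1) + sum of payload sizes of segments 1..i-1.
Segment 1: SEQ = 73662, payload = 1323 bytes
Segment 2: SEQ = 74985, payload = 1155 bytes
Segment 3: SEQ = 76140, payload = 345 bytes
SEQ of segment 3 = 73662 + 1323 + 1155 = 76140

76140


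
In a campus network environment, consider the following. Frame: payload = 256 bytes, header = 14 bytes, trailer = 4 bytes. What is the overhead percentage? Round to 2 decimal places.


Given: payload = 256 B, header = 14 B, trailer = 4 B
Overhead bytes = header + trailer = 14 + 4 = 18
Total frame = payload + overhead = 256 + 18 = 274
Overhead % = 18 / 274 * 100 = 6.5693% -> 6.57% (2 dp)

6.57


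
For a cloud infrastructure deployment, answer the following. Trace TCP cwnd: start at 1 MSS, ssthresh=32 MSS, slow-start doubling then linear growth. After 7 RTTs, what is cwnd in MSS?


RTT 0: cwnd = 1 MSS (initial)
RTT 1: cwnd = 2 MSS (slow start, doubled)
RTT 2: cwnd = 4 MSS (slow start, doubled)
RTT 3: cwnd = 8 MSS (slow start, doubled)
RTT 4: cwnd = 16 MSS (slow start, doubled)
RTT 5: cwnd = 32 MSS (slow start, doubled)
RTT 6: cwnd = 33 MSS (congestion avoidance, +1)
RTT 7: cwnd = 34 MSS (congestion avoidance, +1)

34


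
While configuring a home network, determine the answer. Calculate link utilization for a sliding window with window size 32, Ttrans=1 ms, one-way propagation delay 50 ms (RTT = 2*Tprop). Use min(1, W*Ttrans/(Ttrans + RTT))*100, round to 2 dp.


Given: W = 32, Ttrans = 1 ms, RTT = 100 ms (= 2 * Tprop, Tprop = 50 ms)
Cycle time = Ttrans + RTT = 1 + 100 = 101 ms (first packet sent until its ACK returns)
W * Ttrans = 32 * 1 = 32 ms of sending per cycle
W * Ttrans / (Ttrans + RTT) = 32 / 101 = 0.316832
U = min(1, 0.316832) = 0.316832
U% = 31.68%

31.68


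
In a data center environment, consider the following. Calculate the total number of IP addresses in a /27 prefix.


Given: CIDR prefix /27
Host bits = 32 - 27 = 5
Total addresses = 2^5 = 32

32


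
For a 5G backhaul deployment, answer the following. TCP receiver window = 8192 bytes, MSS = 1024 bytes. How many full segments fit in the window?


Given: RWND = 8192 bytes, MSS = 1024 bytes
Full segments = floor(RWND / MSS)
Full segments = floor(8192 / 1024)
Full segments = floor(8.0) = 8

8


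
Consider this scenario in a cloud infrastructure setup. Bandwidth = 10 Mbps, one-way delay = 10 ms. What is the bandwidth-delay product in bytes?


Given: bandwidth = 10 Mbps, delay = 10 ms
BDP in bits = 10 * 10^6 * 10 / 1000
BDP in bits = 100000
BDP in bytes = 100000 / 8 = 12500

12500


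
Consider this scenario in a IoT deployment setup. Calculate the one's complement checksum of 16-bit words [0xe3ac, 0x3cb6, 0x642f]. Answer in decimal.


Given words: [0xe3ac, 0x3cb6, 0x642f]
Step 1: Sum all words
Raw sum = 58284 + 15542 + 25647 = 99473
Step 2: Fold carry: (33937 + 1) = 33938
One's complement = ~33938 & 0xFFFF = 31597

31597


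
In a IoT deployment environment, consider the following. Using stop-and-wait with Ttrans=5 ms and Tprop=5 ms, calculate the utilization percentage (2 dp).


Given: Ttrans = 5 ms, Tprop = 5 ms
RTT = 2 * Tprop = 2 * 5 = 10 ms
U = Ttrans / (Ttrans + RTT)
U = 5 / (5 + 10)
U = 5 / 15 = 0.333333
U% = 33.33%

33.33


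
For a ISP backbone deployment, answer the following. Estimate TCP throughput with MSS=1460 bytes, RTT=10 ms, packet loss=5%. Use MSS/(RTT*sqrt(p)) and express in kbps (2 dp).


Given: MSS = 1460 bytes, RTT = 10 ms, loss = 5%
RTT in seconds = 10 / 1000 = 0.01
Loss rate = 5% = 0.05
sqrt(loss) = sqrt(0.05) = 0.223606797750
Throughput (bytes/s) = 1460 / (0.01 * 0.223606797750) = 652931.8494
Throughput (kbps) = 652931.8494 * 8 / 1000 = 5223.454795 -> 5223.45 kbps (2 dp)

5223.45


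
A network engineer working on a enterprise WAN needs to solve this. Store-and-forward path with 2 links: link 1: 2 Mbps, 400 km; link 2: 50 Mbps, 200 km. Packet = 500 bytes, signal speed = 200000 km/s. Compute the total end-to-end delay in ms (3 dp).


Packet = 500 bytes = 4000 bits. Store-and-forward: sum (t_trans + t_prop) per link.
Link 1: t_trans = 4000/(2*10^6) s = 2.0000 ms; t_prop = 400/200000 s = 2.0000 ms; subtotal = 4.0000 ms
Link 2: t_trans = 4000/(50*10^6) s = 0.0800 ms; t_prop = 200/200000 s = 1.0000 ms; subtotal = 1.0800 ms
End-to-end = 4.0000 + 1.0800 = 5.0800 ms -> 5.080 ms (3 dp)

5.080


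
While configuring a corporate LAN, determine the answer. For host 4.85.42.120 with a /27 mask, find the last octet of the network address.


Given: IP = 4.85.42.120, prefix = /27
Subnet mask = 255.255.255.224
Last octet of IP: 120
Last octet of mask: 224
Network last octet = 120 AND 224 = 96

96


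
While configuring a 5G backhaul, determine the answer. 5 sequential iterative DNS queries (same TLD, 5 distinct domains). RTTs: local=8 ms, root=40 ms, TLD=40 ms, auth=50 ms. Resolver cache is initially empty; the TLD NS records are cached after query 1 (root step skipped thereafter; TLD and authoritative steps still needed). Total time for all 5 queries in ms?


Lookup 1 (cold cache): local + root + TLD + auth = 8 + 40 + 40 + 50 = 138 ms
Lookups 2..5 (TLD NS cached -> skip root; new domain -> still ask TLD and auth): local + TLD + auth = 8 + 40 + 50 = 98 ms each
Remaining 4 lookups: 4 * 98 = 392 ms
Total = 138 + 392 = 530 ms

530


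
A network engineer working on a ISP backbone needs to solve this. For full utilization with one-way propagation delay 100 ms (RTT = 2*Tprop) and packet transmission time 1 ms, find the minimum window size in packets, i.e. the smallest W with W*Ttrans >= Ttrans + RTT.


Given: Ttrans = 1 ms, RTT = 200 ms (= 2 * Tprop, Tprop = 100 ms)
Time until first ACK returns = Ttrans + RTT = 1 + 200 = 201 ms
Need W * Ttrans >= Ttrans + RTT  ->  W >= (Ttrans + RTT) / Ttrans
(Ttrans + RTT) / Ttrans = 201 / 1 = 201
W_min = ceil(201) = 201

201


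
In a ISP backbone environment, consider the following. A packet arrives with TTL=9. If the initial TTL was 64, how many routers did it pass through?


Given: initial TTL = 64, received TTL = 9
Hops = initial TTL - received TTL
Hops = 64 - 9 = 55

55


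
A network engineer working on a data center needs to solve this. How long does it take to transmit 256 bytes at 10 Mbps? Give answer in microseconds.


Given: packet = 256 bytes, bandwidth = 10 Mbps
Packet in bits = 256 * 8 = 2048 bits
Bandwidth = 10 * 10^6 = 10000000 bps
Time = 2048 / 10000000 seconds
Time in us = 2048 * 10^6 / 10000000 = 204.8

204.8


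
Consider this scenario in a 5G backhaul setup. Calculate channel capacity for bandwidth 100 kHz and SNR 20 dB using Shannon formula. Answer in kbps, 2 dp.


Given: B = 100 kHz, SNR = 20 dB
SNR linear = 10^(20/10) = 100
1 + SNR = 101
log2(101) = 6.6582114828
C = 100 * 1000 * 6.6582114828 = 665821.1483 bps
C = 665.821148 kbps -> 665.82 kbps (2 dp)

665.82


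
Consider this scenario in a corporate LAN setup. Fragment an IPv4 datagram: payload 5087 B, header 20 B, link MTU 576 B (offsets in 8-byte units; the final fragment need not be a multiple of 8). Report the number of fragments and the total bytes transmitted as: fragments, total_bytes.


Max data per non-final fragment = floor((MTU - header)/8)*8 = floor((576 - 20)/8)*8 = floor(556/8)*8 = 552 B
Final fragment needs no 8-byte alignment: it can carry up to MTU - header = 556 B
Non-final fragments needed = ceil((payload - 556) / 552) = ceil(4531/552) = ceil(8.2083) = 9
Number of fragments = 9 + 1 = 10
Fragment sizes (data): 9 * 552 B + 119 B (last, 119 <= 556 OK)
Total bytes sent = payload + n_frags * header = 5087 + 10*20 = 5087 + 200 = 5287 B

10, 5287


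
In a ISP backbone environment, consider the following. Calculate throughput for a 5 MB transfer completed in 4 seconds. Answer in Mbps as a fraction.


Given: file = 5 MB, time = 4 s
File in Mb = 5 * 8 = 40 Mb
Throughput = 40 / 4 Mbps
Throughput = 10 Mbps

10


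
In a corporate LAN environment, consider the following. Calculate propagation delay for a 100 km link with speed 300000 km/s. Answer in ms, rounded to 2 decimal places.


Given: distance = 100 km, speed = 300000 km/s
Delay = distance / speed = 100 / 300000 seconds
Delay in ms = 100 * 1000 / 300000
Delay = 0.3333 ms
Rounded to 2 dp = 0.33 ms

0.33


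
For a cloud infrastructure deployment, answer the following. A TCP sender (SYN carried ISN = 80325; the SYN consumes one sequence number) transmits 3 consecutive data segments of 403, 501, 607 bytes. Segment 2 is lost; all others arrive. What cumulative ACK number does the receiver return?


SYN uses sequence number 80325; first data byte = ISN + 1 = 80326.
Segment 1: SEQ = 80326, len = 403 B, covers [80326, 80728]
Segment 2: SEQ = 80729, len = 501 B, covers [80729, 81229] [LOST]
Segment 3: SEQ = 81230, len = 607 B, covers [81230, 81836]
In-order data received: bytes [80326, 80728] (segments 1..1).
Segment 2 missing -> gap begins at byte 80729; later segments buffered out of order.
Cumulative ACK = next expected in-order byte = 80326 + 403 = 80729

80729


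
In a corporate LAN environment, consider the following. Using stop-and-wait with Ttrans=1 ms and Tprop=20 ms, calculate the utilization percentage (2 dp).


Given: Ttrans = 1 ms, Tprop = 20 ms
RTT = 2 * Tprop = 2 * 20 = 40 ms
U = Ttrans / (Ttrans + RTT)
U = 1 / (1 + 40)
U = 1 / 41 = 0.02439
U% = 2.44%

2.44


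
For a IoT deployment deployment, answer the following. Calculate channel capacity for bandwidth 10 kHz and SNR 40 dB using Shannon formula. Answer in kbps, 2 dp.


Given: B = 10 kHz, SNR = 40 dB
SNR linear = 10^(40/10) = 10000
1 + SNR = 10001
log2(10001) = 13.2878566418
C = 10 * 1000 * 13.2878566418 = 132878.5664 bps
C = 132.878566 kbps -> 132.88 kbps (2 dp)

132.88


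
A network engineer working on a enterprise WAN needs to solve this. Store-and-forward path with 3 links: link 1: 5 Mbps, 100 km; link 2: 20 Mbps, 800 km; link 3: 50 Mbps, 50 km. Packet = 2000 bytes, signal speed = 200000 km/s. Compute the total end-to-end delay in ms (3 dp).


Packet = 2000 bytes = 16000 bits. Store-and-forward: sum (t_trans + t_prop) per link.
Link 1: t_trans = 16000/(5*10^6) s = 3.2000 ms; t_prop = 100/200000 s = 0.5000 ms; subtotal = 3.7000 ms
Link 2: t_trans = 16000/(20*10^6) s = 0.8000 ms; t_prop = 800/200000 s = 4.0000 ms; subtotal = 4.8000 ms
Link 3: t_trans = 16000/(50*10^6) s = 0.3200 ms; t_prop = 50/200000 s = 0.2500 ms; subtotal = 0.5700 ms
End-to-end = 3.7000 + 4.8000 + 0.5700 = 9.0700 ms -> 9.070 ms (3 dp)

9.070


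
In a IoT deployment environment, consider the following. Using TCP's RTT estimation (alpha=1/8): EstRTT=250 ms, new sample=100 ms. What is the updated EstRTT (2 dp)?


Given: EstRTT = 250 ms, SampleRTT = 100 ms, alpha = 1/8
New EstRTT = (1 - alpha) * EstRTT + alpha * SampleRTT
(7/8) * 250 = 218.75
(1/8) * 100 = 12.5
New EstRTT = 218.75 + 12.5 = 231.25 ms -> 231.25 ms (2 dp)

231.25


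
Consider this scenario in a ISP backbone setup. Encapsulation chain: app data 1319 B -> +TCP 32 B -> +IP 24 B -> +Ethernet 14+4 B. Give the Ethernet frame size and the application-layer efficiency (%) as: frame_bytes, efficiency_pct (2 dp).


TCP segment = 1319 + 32 = 1351 B
IP packet = 1351 + 24 = 1375 B
Ethernet frame = 1375 + 14 + 4 = 1393 B
Efficiency = app / frame = 1319 / 1393 = 0.946877 = 94.6877% -> 94.69% (2 dp)

1393, 94.69


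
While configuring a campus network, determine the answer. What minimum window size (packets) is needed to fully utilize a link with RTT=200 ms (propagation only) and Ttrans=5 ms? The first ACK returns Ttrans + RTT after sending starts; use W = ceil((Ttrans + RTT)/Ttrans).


Given: Ttrans = 5 ms, RTT = 200 ms (= 2 * Tprop, Tprop = 100 ms)
Time until first ACK returns = Ttrans + RTT = 5 + 200 = 205 ms
Need W * Ttrans >= Ttrans + RTT  ->  W >= (Ttrans + RTT) / Ttrans
(Ttrans + RTT) / Ttrans = 205 / 5 = 41
W_min = ceil(41) = 41

41


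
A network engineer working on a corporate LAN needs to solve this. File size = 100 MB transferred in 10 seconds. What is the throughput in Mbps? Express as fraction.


Given: file = 100 MB, time = 10 s
File in Mb = 100 * 8 = 800 Mb
Throughput = 800 / 10 Mbps
Throughput = 80 Mbps

80


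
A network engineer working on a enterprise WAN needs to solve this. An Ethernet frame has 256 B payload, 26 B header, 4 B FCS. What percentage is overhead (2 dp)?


Given: payload = 256 B, header = 26 B, trailer = 4 B
Overhead bytes = header + trailer = 26 + 4 = 30
Total frame = payload + overhead = 256 + 30 = 286
Overhead % = 30 / 286 * 100 = 10.4895% -> 10.49% (2 dp)

10.49


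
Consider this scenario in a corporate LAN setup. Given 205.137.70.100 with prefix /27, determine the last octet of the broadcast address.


Given: IP = 205.137.70.100, prefix = /27
Host bits = 32 - 27 = 5
Network last octet = 100 AND mask = 96
Host part size = 2^5 - 1 = 31
Broadcast last octet = 96 OR 31 = 127

127


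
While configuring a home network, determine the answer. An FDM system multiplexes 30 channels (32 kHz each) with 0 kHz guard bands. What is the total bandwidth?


Given: 30 channels, 32 kHz each, guard = 0 kHz
Channel bandwidth = 30 * 32 = 960 kHz
Guard bands = 29 gaps * 0 kHz = 0 kHz
Total = 960 + 0 = 960 kHz

960


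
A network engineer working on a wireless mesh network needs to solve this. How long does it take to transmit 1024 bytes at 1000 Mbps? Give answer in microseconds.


Given: packet = 1024 bytes, bandwidth = 1000 Mbps
Packet in bits = 1024 * 8 = 8192 bits
Bandwidth = 1000 * 10^6 = 1000000000 bps
Time = 8192 / 1000000000 seconds
Time in us = 8192 * 10^6 / 1000000000 = 8.192

8.192


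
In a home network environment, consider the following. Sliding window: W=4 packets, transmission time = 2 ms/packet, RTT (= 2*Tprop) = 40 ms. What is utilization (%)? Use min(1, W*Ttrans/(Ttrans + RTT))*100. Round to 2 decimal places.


Given: W = 4, Ttrans = 2 ms, RTT = 40 ms (= 2 * Tprop, Tprop = 20 ms)
Cycle time = Ttrans + RTT = 2 + 40 = 42 ms (first packet sent until its ACK returns)
W * Ttrans = 4 * 2 = 8 ms of sending per cycle
W * Ttrans / (Ttrans + RTT) = 8 / 42 = 0.190476
U = min(1, 0.190476) = 0.190476
U% = 19.05%

19.05


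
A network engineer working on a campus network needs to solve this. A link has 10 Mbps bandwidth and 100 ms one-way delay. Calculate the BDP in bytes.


Given: bandwidth = 10 Mbps, delay = 100 ms
BDP in bits = 10 * 10^6 * 100 / 1000
BDP in bits = 1000000
BDP in bytes = 1000000 / 8 = 125000

125000


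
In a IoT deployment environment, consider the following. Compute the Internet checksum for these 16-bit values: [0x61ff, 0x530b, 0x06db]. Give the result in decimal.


Given words: [0x61ff, 0x530b, 0x06db]
Step 1: Sum all words
Raw sum = 25087 + 21259 + 1755 = 48101
One's complement = ~48101 & 0xFFFF = 17434

17434


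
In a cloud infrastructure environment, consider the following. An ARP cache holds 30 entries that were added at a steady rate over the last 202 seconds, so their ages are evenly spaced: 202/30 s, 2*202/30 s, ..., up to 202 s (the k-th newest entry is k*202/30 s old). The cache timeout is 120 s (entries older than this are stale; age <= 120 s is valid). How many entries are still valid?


Ages are k * 202/30 s for k = 1..30 (spacing = 6.7333 s).
Entry k is valid iff k * 202/30 <= 120 iff k <= 30 * 120 / 202 = 17.8218
n_valid = floor(17.8218) = 17
(n_stale = 30 - 17 = 13)

17


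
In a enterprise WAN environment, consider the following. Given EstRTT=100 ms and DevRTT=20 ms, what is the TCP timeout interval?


Given: EstRTT = 100 ms, DevRTT = 20 ms
Timeout = EstRTT + 4 * DevRTT
4 * DevRTT = 4 * 20 = 80
Timeout = 100 + 80 = 180 ms

180


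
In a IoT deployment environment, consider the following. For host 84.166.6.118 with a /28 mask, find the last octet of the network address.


Given: IP = 84.166.6.118, prefix = /28
Subnet mask = 255.255.255.240
Last octet of IP: 118
Last octet of mask: 240
Network last octet = 118 AND 240 = 112

112


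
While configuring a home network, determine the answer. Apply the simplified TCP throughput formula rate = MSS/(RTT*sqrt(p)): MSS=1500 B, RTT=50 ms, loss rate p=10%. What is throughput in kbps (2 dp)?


Given: MSS = 1500 bytes, RTT = 50 ms, loss = 10%
RTT in seconds = 50 / 1000 = 0.05
Loss rate = 10% = 0.1
sqrt(loss) = sqrt(0.1) = 0.316227766017
Throughput (bytes/s) = 1500 / (0.05 * 0.316227766017) = 94868.3298
Throughput (kbps) = 94868.3298 * 8 / 1000 = 758.946638 -> 758.95 kbps (2 dp)

758.95


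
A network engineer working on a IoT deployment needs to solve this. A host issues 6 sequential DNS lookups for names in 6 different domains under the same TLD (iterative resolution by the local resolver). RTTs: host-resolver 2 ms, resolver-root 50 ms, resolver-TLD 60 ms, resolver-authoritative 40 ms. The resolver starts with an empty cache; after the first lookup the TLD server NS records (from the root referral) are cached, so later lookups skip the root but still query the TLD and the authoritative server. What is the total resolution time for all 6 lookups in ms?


Lookup 1 (cold cache): local + root + TLD + auth = 2 + 50 + 60 + 40 = 152 ms
Lookups 2..6 (TLD NS cached -> skip root; new domain -> still ask TLD and auth): local + TLD + auth = 2 + 60 + 40 = 102 ms each
Remaining 5 lookups: 5 * 102 = 510 ms
Total = 152 + 510 = 662 ms

662


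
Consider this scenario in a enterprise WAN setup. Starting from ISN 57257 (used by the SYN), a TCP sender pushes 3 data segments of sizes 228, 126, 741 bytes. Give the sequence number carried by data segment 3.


The SYN occupies sequence number ISN = 57257, so the first data byte is ISN + 1 = 57258.
SEQ of data segment i = (ISN + 1) + sum of payload sizes of segments 1..i-1.
Segment 1: SEQ = 57258, payload = 228 bytes
Segment 2: SEQ = 57486, payload = 126 bytes
Segment 3: SEQ = 57612, payload = 741 bytes
SEQ of segment 3 = 57258 + 228 + 126 = 57612

57612


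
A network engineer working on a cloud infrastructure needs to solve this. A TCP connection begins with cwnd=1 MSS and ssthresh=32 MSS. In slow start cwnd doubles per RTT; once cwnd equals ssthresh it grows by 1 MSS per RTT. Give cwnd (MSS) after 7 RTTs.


RTT 0: cwnd = 1 MSS (initial)
RTT 1: cwnd = 2 MSS (slow start, doubled)
RTT 2: cwnd = 4 MSS (slow start, doubled)
RTT 3: cwnd = 8 MSS (slow start, doubled)
RTT 4: cwnd = 16 MSS (slow start, doubled)
RTT 5: cwnd = 32 MSS (slow start, doubled)
RTT 6: cwnd = 33 MSS (congestion avoidance, +1)
RTT 7: cwnd = 34 MSS (congestion avoidance, +1)

34


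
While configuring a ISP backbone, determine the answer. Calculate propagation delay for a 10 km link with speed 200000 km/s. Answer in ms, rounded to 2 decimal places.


Given: distance = 10 km, speed = 200000 km/s
Delay = distance / speed = 10 / 200000 seconds
Delay in ms = 10 * 1000 / 200000
Delay = 0.0500 ms
Rounded to 2 dp = 0.05 ms

0.05


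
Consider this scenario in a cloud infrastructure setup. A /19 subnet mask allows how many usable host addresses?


Given: subnet mask /19
Host bits = 32 - 19 = 13
Total addresses = 2^13 = 8192
Usable hosts = 8192 - 2 (network + broadcast) = 8190

8190


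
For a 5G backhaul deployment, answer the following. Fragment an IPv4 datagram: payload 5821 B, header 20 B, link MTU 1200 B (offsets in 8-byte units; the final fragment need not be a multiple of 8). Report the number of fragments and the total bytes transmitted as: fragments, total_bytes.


Max data per non-final fragment = floor((MTU - header)/8)*8 = floor((1200 - 20)/8)*8 = floor(1180/8)*8 = 1176 B
Final fragment needs no 8-byte alignment: it can carry up to MTU - header = 1180 B
Non-final fragments needed = ceil((payload - 1180) / 1176) = ceil(4641/1176) = ceil(3.9464) = 4
Number of fragments = 4 + 1 = 5
Fragment sizes (data): 4 * 1176 B + 1117 B (last, 1117 <= 1180 OK)
Total bytes sent = payload + n_frags * header = 5821 + 5*20 = 5821 + 100 = 5921 B

5, 5921


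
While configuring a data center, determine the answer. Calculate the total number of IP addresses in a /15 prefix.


Given: CIDR prefix /15
Host bits = 32 - 15 = 17
Total addresses = 2^17 = 131072

131072


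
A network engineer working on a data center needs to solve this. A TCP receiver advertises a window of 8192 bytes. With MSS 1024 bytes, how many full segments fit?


Given: RWND = 8192 bytes, MSS = 1024 bytes
Full segments = floor(RWND / MSS)
Full segments = floor(8192 / 1024)
Full segments = floor(8.0) = 8

8


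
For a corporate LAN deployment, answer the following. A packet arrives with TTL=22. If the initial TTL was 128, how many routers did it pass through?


Given: initial TTL = 128, received TTL = 22
Hops = initial TTL - received TTL
Hops = 128 - 22 = 106

106


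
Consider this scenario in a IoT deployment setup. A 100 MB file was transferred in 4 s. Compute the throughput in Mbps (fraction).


Given: file = 100 MB, time = 4 s
File in Mb = 100 * 8 = 800 Mb
Throughput = 800 / 4 Mbps
Throughput = 200 Mbps

200


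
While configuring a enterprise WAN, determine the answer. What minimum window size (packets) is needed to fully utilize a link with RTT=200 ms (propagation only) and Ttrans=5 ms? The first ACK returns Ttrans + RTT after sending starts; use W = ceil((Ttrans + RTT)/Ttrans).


Given: Ttrans = 5 ms, RTT = 200 ms (= 2 * Tprop, Tprop = 100 ms)
Time until first ACK returns = Ttrans + RTT = 5 + 200 = 205 ms
Need W * Ttrans >= Ttrans + RTT  ->  W >= (Ttrans + RTT) / Ttrans
(Ttrans + RTT) / Ttrans = 205 / 5 = 41
W_min = ceil(41) = 41

41


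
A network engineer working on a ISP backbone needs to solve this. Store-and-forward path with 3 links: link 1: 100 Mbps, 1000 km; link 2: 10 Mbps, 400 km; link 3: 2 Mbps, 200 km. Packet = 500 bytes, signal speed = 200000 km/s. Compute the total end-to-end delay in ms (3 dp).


Packet = 500 bytes = 4000 bits. Store-and-forward: sum (t_trans + t_prop) per link.
Link 1: t_trans = 4000/(100*10^6) s = 0.0400 ms; t_prop = 1000/200000 s = 5.0000 ms; subtotal = 5.0400 ms
Link 2: t_trans = 4000/(10*10^6) s = 0.4000 ms; t_prop = 400/200000 s = 2.0000 ms; subtotal = 2.4000 ms
Link 3: t_trans = 4000/(2*10^6) s = 2.0000 ms; t_prop = 200/200000 s = 1.0000 ms; subtotal = 3.0000 ms
End-to-end = 5.0400 + 2.4000 + 3.0000 = 10.4400 ms -> 10.440 ms (3 dp)

10.440


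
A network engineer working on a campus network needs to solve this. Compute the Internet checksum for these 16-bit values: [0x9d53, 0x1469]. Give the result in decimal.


Given words: [0x9d53, 0x1469]
Step 1: Sum all words
Raw sum = 40275 + 5225 = 45500
One's complement = ~45500 & 0xFFFF = 20035

20035


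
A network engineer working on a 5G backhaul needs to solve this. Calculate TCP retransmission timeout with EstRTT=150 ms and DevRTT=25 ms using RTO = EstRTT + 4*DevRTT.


Given: EstRTT = 150 ms, DevRTT = 25 ms
Timeout = EstRTT + 4 * DevRTT
4 * DevRTT = 4 * 25 = 100
Timeout = 150 + 100 = 250 ms

250


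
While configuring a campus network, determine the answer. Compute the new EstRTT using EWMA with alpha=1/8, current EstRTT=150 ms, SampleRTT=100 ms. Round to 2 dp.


Given: EstRTT = 150 ms, SampleRTT = 100 ms, alpha = 1/8
New EstRTT = (1 - alpha) * EstRTT + alpha * SampleRTT
(7/8) * 150 = 131.25
(1/8) * 100 = 12.5
New EstRTT = 131.25 + 12.5 = 143.75 ms -> 143.75 ms (2 dp)

143.75


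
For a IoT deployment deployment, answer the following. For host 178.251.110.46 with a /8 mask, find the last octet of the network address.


Given: IP = 178.251.110.46, prefix = /8
Subnet mask = 255.0.0.0
Last octet of IP: 46
Last octet of mask: 0
Network last octet = 46 AND 0 = 0

0


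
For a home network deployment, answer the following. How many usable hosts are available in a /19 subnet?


Given: subnet mask /19
Host bits = 32 - 19 = 13
Total addresses = 2^13 = 8192
Usable hosts = 8192 - 2 (network + broadcast) = 8190

8190


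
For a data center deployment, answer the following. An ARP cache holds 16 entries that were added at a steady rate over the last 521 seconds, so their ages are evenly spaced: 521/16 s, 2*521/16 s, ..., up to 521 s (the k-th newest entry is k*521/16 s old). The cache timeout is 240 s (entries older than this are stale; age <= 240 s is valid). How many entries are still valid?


Ages are k * 521/16 s for k = 1..16 (spacing = 32.5625 s).
Entry k is valid iff k * 521/16 <= 240 iff k <= 16 * 240 / 521 = 7.3704
n_valid = floor(7.3704) = 7
(n_stale = 16 - 7 = 9)

7


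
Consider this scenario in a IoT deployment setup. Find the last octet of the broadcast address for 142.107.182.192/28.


Given: IP = 142.107.182.192, prefix = /28
Host bits = 32 - 28 = 4
Network last octet = 192 AND mask = 192
Host part size = 2^4 - 1 = 15
Broadcast last octet = 192 OR 15 = 207

207


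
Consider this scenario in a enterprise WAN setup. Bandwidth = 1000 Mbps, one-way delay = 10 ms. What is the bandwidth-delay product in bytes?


Given: bandwidth = 1000 Mbps, delay = 10 ms
BDP in bits = 1000 * 10^6 * 10 / 1000
BDP in bits = 10000000
BDP in bytes = 10000000 / 8 = 1250000

1250000


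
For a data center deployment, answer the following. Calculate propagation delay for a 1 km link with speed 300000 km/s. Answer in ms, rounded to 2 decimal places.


Given: distance = 1 km, speed = 300000 km/s
Delay = distance / speed = 1 / 300000 seconds
Delay in ms = 1 * 1000 / 300000
Delay = 0.0033 ms
Rounded to 2 dp = 0.00 ms

0.00


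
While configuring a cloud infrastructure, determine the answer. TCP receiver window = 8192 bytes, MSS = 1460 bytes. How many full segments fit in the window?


Given: RWND = 8192 bytes, MSS = 1460 bytes
Full segments = floor(RWND / MSS)
Full segments = floor(8192 / 1460)
Full segments = floor(5.611) = 5

5


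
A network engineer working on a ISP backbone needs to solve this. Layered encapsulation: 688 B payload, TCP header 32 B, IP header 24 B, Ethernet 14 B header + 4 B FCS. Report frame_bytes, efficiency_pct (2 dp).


TCP segment = 688 + 32 = 720 B
IP packet = 720 + 24 = 744 B
Ethernet frame = 744 + 14 + 4 = 762 B
Efficiency = app / frame = 688 / 762 = 0.902887 = 90.2887% -> 90.29% (2 dp)

762, 90.29


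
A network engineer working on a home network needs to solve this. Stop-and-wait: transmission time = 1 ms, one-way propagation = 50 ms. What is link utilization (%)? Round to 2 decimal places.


Given: Ttrans = 1 ms, Tprop = 50 ms
RTT = 2 * Tprop = 2 * 50 = 100 ms
U = Ttrans / (Ttrans + RTT)
U = 1 / (1 + 100)
U = 1 / 101 = 0.009901
U% = 0.99%

0.99


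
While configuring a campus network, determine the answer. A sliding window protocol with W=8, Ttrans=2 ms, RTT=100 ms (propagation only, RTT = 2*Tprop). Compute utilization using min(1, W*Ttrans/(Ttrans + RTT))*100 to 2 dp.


Given: W = 8, Ttrans = 2 ms, RTT = 100 ms (= 2 * Tprop, Tprop = 50 ms)
Cycle time = Ttrans + RTT = 2 + 100 = 102 ms (first packet sent until its ACK returns)
W * Ttrans = 8 * 2 = 16 ms of sending per cycle
W * Ttrans / (Ttrans + RTT) = 16 / 102 = 0.156863
U = min(1, 0.156863) = 0.156863
U% = 15.69%

15.69


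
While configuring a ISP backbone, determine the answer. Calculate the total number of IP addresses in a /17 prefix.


Given: CIDR prefix /17
Host bits = 32 - 17 = 15
Total addresses = 2^15 = 32768

32768


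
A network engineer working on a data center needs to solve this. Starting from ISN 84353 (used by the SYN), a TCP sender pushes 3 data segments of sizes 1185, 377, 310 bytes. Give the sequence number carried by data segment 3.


The SYN occupies sequence number ISN = 84353, so the first data byte is ISN + 1 = 84354.
SEQ of data segment i = (ISN + 1) + sum of payload sizes of segments 1..i-1.
Segment 1: SEQ = 84354, payload = 1185 bytes
Segment 2: SEQ = 85539, payload = 377 bytes
Segment 3: SEQ = 85916, payload = 310 bytes
SEQ of segment 3 = 84354 + 1185 + 377 = 85916

85916


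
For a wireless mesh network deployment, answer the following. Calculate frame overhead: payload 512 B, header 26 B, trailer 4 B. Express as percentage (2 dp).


Given: payload = 512 B, header = 26 B, trailer = 4 B
Overhead bytes = header + trailer = 26 + 4 = 30
Total frame = payload + overhead = 512 + 30 = 542
Overhead % = 30 / 542 * 100 = 5.5351% -> 5.54% (2 dp)

5.54


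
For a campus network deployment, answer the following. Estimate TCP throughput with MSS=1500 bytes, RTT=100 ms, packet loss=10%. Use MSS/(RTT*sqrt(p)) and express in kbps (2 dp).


Given: MSS = 1500 bytes, RTT = 100 ms, loss = 10%
RTT in seconds = 100 / 1000 = 0.1
Loss rate = 10% = 0.1
sqrt(loss) = sqrt(0.1) = 0.316227766017
Throughput (bytes/s) = 1500 / (0.1 * 0.316227766017) = 47434.1649
Throughput (kbps) = 47434.1649 * 8 / 1000 = 379.473319 -> 379.47 kbps (2 dp)

379.47


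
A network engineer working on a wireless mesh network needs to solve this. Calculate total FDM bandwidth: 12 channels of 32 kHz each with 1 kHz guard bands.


Given: 12 channels, 32 kHz each, guard = 1 kHz
Channel bandwidth = 12 * 32 = 384 kHz
Guard bands = 11 gaps * 1 kHz = 11 kHz
Total = 384 + 11 = 395 kHz

395


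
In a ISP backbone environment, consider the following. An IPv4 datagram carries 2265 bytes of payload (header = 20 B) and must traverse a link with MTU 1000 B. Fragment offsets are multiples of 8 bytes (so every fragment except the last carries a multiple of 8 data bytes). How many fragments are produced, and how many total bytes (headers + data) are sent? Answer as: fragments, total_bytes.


Max data per non-final fragment = floor((MTU - header)/8)*8 = floor((1000 - 20)/8)*8 = floor(980/8)*8 = 976 B
Final fragment needs no 8-byte alignment: it can carry up to MTU - header = 980 B
Non-final fragments needed = ceil((payload - 980) / 976) = ceil(1285/976) = ceil(1.3166) = 2
Number of fragments = 2 + 1 = 3
Fragment sizes (data): 2 * 976 B + 313 B (last, 313 <= 980 OK)
Total bytes sent = payload + n_frags * header = 2265 + 3*20 = 2265 + 60 = 2325 B

3, 2325


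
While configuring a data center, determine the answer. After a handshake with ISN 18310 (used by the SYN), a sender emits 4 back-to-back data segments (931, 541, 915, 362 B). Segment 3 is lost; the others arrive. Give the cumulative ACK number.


SYN uses sequence number 18310; first data byte = ISN + 1 = 18311.
Segment 1: SEQ = 18311, len = 931 B, covers [18311, 19241]
Segment 2: SEQ = 19242, len = 541 B, covers [19242, 19782]
Segment 3: SEQ = 19783, len = 915 B, covers [19783, 20697] [LOST]
Segment 4: SEQ = 20698, len = 362 B, covers [20698, 21059]
In-order data received: bytes [18311, 19782] (segments 1..2).
Segment 3 missing -> gap begins at byte 19783; later segments buffered out of order.
Cumulative ACK = next expected in-order byte = 18311 + 931 + 541 = 19783

19783


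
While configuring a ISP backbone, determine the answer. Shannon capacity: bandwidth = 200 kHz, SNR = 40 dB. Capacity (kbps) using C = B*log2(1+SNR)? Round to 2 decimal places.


Given: B = 200 kHz, SNR = 40 dB
SNR linear = 10^(40/10) = 10000
1 + SNR = 10001
log2(10001) = 13.2878566418
C = 200 * 1000 * 13.2878566418 = 2657571.3284 bps
C = 2657.571328 kbps -> 2657.57 kbps (2 dp)

2657.57


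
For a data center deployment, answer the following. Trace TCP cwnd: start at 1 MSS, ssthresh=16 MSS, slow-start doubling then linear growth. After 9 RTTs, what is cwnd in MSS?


RTT 0: cwnd = 1 MSS (initial)
RTT 1: cwnd = 2 MSS (slow start, doubled)
RTT 2: cwnd = 4 MSS (slow start, doubled)
RTT 3: cwnd = 8 MSS (slow start, doubled)
RTT 4: cwnd = 16 MSS (slow start, doubled)
RTT 5: cwnd = 17 MSS (congestion avoidance, +1)
RTT 6: cwnd = 18 MSS (congestion avoidance, +1)
RTT 7: cwnd = 19 MSS (congestion avoidance, +1)
RTT 8: cwnd = 20 MSS (congestion avoidance, +1)
RTT 9: cwnd = 21 MSS (congestion avoidance, +1)

21


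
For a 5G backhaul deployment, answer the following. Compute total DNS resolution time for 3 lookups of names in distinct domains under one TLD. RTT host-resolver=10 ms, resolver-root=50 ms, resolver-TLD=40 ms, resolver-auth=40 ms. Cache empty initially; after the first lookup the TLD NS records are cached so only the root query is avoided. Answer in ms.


Lookup 1 (cold cache): local + root + TLD + auth = 10 + 50 + 40 + 40 = 140 ms
Lookups 2..3 (TLD NS cached -> skip root; new domain -> still ask TLD and auth): local + TLD + auth = 10 + 40 + 40 = 90 ms each
Remaining 2 lookups: 2 * 90 = 180 ms
Total = 140 + 180 = 320 ms

320


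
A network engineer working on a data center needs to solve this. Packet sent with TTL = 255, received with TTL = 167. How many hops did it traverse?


Given: initial TTL = 255, received TTL = 167
Hops = initial TTL - received TTL
Hops = 255 - 167 = 88

88


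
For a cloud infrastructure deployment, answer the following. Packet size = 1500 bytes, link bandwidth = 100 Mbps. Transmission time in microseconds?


Given: packet = 1500 bytes, bandwidth = 100 Mbps
Packet in bits = 1500 * 8 = 12000 bits
Bandwidth = 100 * 10^6 = 100000000 bps
Time = 12000 / 100000000 seconds
Time in us = 12000 * 10^6 / 100000000 = 120

120


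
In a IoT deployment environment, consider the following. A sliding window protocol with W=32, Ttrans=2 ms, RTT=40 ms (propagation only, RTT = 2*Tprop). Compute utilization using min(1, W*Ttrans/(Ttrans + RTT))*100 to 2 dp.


Given: W = 32, Ttrans = 2 ms, RTT = 40 ms (= 2 * Tprop, Tprop = 20 ms)
Cycle time = Ttrans + RTT = 2 + 40 = 42 ms (first packet sent until its ACK returns)
W * Ttrans = 32 * 2 = 64 ms of sending per cycle
W * Ttrans / (Ttrans + RTT) = 64 / 42 = 1.523810
U = min(1, 1.523810) = 1.000000
U% = 100.00%

100.00


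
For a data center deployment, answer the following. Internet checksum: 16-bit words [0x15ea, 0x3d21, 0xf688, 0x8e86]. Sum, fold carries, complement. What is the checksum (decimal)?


Given words: [0x15ea, 0x3d21, 0xf688, 0x8e86]
Step 1: Sum all words
Raw sum = 5610 + 15649 + 63112 + 36486 = 120857
Step 2: Fold carry: (55321 + 1) = 55322
One's complement = ~55322 & 0xFFFF = 10213

10213


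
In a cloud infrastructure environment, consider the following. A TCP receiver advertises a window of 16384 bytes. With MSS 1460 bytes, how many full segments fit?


Given: RWND = 16384 bytes, MSS = 1460 bytes
Full segments = floor(RWND / MSS)
Full segments = floor(16384 / 1460)
Full segments = floor(11.2219) = 11

11


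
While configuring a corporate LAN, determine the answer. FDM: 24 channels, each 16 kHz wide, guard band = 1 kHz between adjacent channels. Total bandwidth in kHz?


Given: 24 channels, 16 kHz each, guard = 1 kHz
Channel bandwidth = 24 * 16 = 384 kHz
Guard bands = 23 gaps * 1 kHz = 23 kHz
Total = 384 + 23 = 407 kHz

407


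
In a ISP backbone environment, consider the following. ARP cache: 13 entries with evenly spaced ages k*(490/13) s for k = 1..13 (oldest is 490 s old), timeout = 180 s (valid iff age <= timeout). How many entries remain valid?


Ages are k * 490/13 s for k = 1..13 (spacing = 37.6923 s).
Entry k is valid iff k * 490/13 <= 180 iff k <= 13 * 180 / 490 = 4.7755
n_valid = floor(4.7755) = 4
(n_stale = 13 - 4 = 9)

4


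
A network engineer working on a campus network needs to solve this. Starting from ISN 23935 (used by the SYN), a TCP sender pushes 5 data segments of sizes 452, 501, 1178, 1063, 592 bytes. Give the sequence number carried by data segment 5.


The SYN occupies sequence number ISN = 23935, so the first data byte is ISN + 1 = 23936.
SEQ of data segment i = (ISN + 1) + sum of payload sizes of segments 1..i-1.
Segment 1: SEQ = 23936, payload = 452 bytes
Segment 2: SEQ = 24388, payload = 501 bytes
Segment 3: SEQ = 24889, payload = 1178 bytes
Segment 4: SEQ = 26067, payload = 1063 bytes
Segment 5: SEQ = 27130, payload = 592 bytes
SEQ of segment 5 = 23936 + 452 + 501 + 1178 + 1063 = 27130

27130


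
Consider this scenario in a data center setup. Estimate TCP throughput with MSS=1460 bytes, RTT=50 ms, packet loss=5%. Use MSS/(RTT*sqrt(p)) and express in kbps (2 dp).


Given: MSS = 1460 bytes, RTT = 50 ms, loss = 5%
RTT in seconds = 50 / 1000 = 0.05
Loss rate = 5% = 0.05
sqrt(loss) = sqrt(0.05) = 0.223606797750
Throughput (bytes/s) = 1460 / (0.05 * 0.223606797750) = 130586.3699
Throughput (kbps) = 130586.3699 * 8 / 1000 = 1044.690959 -> 1044.69 kbps (2 dp)

1044.69
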